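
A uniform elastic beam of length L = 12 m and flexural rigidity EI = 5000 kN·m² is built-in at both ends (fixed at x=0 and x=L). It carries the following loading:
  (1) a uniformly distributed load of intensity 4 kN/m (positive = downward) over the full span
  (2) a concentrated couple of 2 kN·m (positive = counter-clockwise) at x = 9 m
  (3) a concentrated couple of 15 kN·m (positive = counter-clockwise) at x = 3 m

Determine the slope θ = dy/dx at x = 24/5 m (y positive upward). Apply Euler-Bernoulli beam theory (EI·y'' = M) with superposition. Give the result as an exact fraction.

θ(24/5) = -6447/1250000 rad

Load 1 — uniform load w=4 kN/m over full span:
  θ_1 = -wx(L-x)(L-2x)/(12EI) = -4·(24/5)·(12-(24/5))·(12-2·(24/5))/(12·5000) = -432/78125 rad
Load 2 — applied couple M₀=2 kN·m at a=9 m (b=L-a=3):
  θ_2 = (R_Ax²/2 - M_Ax)/EI  [x≤a] with R_A=3/16, M_A=5/8 = ((3/16)·(24/5)²/2 - (5/8)·(24/5))/5000 = -21/125000 rad
Load 3 — applied couple M₀=15 kN·m at a=3 m (b=L-a=9):
  θ_3 = (R_Ax²/2 - M_Ax - M₀(x-a))/EI  [x>a] with R_A=45/32, M_A=-45/16 = ((45/32)·(24/5)²/2 - (-45/16)·(24/5) - 15·((24/5)-3))/5000 = 27/50000 rad
Superposition: θ = Σ θ_i = -6447/1250000 rad ≈ -0.005158 rad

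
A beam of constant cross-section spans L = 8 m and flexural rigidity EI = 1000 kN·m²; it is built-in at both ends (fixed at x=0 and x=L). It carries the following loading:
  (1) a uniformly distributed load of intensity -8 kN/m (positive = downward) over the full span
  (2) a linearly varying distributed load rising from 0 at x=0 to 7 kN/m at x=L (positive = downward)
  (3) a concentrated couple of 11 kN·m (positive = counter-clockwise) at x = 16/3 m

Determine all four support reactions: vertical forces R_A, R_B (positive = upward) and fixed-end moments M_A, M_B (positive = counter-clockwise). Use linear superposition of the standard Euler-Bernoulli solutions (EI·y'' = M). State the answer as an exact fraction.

R_A = -653/30 kN, M_A = -361/15 kN·m, R_B = -427/30 kN, M_B = 304/15 kN·m

Load 1 — uniform load w=-8 kN/m over full span:
  R_A = wL/2 = (-8)·8/2 = -32 kN
  M_A = wL²/12 = (-8)·8²/12 = -128/3 kN·m
  R_B = wL/2 = (-8)·8/2 = -32 kN
  M_B = -wL²/12 = -(-8)·8²/12 = 128/3 kN·m
Load 2 — triangular load w₀=7 kN/m (0→w₀ over full span):
  R_A = 3w₀L/20 = 3·7·8/20 = 42/5 kN
  M_A = w₀L²/30 = 7·8²/30 = 224/15 kN·m
  R_B = 7w₀L/20 = 7·7·8/20 = 98/5 kN
  M_B = -w₀L²/20 = -7·8²/20 = -112/5 kN·m
Load 3 — applied couple M₀=11 kN·m at a=16/3 m (b=L-a=8/3):
  R_A = 6M₀ab/L³ = 6·11·(16/3)·(8/3)/8³ = 11/6 kN
  M_A = M₀b(2a-b)/L² = 11·(8/3)·(2·(16/3)-(8/3))/8² = 11/3 kN·m
  R_B = -6M₀ab/L³ = -6·11·(16/3)·(8/3)/8³ = -11/6 kN
  M_B = M₀a(2b-a)/L² = 11·(16/3)·(2·(8/3)-(16/3))/8² = 0 kN·m
Superposition: R_A = -653/30 kN, M_A = -361/15 kN·m, R_B = -427/30 kN, M_B = 304/15 kN·m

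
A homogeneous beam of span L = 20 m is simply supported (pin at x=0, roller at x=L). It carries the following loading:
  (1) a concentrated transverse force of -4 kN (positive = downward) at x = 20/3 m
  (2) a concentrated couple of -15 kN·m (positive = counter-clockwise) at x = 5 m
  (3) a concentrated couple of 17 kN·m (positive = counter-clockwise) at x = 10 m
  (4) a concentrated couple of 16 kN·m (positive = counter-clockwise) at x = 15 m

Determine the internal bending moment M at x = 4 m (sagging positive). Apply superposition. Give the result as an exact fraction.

M(4) = -106/15 kN·m

Load 1 — point force P=-4 kN at a=20/3 m (b=L-a=40/3):
  M_1 = Pbx/L  [x≤a] = (-4)·(40/3)·4/20 = -32/3 kN·m
Load 2 — applied couple M₀=-15 kN·m at a=5 m (b=L-a=15):
  M_2 = M₀x/L  [x≤a] = (-15)·4/20 = -3 kN·m
Load 3 — applied couple M₀=17 kN·m at a=10 m (b=L-a=10):
  M_3 = M₀x/L  [x≤a] = 17·4/20 = 17/5 kN·m
Load 4 — applied couple M₀=16 kN·m at a=15 m (b=L-a=5):
  M_4 = M₀x/L  [x≤a] = 16·4/20 = 16/5 kN·m
Superposition: M = Σ M_i = -106/15 kN·m ≈ -7.066667 kN·m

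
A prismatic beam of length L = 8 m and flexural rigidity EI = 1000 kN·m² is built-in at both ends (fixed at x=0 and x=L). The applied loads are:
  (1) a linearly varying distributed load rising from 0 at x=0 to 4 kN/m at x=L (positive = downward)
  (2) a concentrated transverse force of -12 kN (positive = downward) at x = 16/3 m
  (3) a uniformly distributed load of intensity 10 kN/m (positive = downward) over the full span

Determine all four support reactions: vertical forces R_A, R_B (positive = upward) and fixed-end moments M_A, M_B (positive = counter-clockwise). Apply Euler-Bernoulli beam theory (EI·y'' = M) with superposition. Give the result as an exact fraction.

Load 1 — triangular load w₀=4 kN/m (0→w₀ over full span):
  R_A = 3w₀L/20 = 3·4·8/20 = 24/5 kN
  M_A = w₀L²/30 = 4·8²/30 = 128/15 kN·m
  R_B = 7w₀L/20 = 7·4·8/20 = 56/5 kN
  M_B = -w₀L²/20 = -4·8²/20 = -64/5 kN·m
Load 2 — point force P=-12 kN at a=16/3 m (b=L-a=8/3):
  R_A = Pb²(3a+b)/L³ = (-12)·(8/3)²·(3·(16/3)+(8/3))/8³ = -28/9 kN
  M_A = Pab²/L² = (-12)·(16/3)·(8/3)²/8² = -64/9 kN·m
  R_B = Pa²(a+3b)/L³ = (-12)·(16/3)²·((16/3)+3·(8/3))/8³ = -80/9 kN
  M_B = -Pa²b/L² = -(-12)·(16/3)²·(8/3)/8² = 128/9 kN·m
Load 3 — uniform load w=10 kN/m over full span:
  R_A = wL/2 = 10·8/2 = 40 kN
  M_A = wL²/12 = 10·8²/12 = 160/3 kN·m
  R_B = wL/2 = 10·8/2 = 40 kN
  M_B = -wL²/12 = -10·8²/12 = -160/3 kN·m
Superposition: R_A = 1876/45 kN, M_A = 2464/45 kN·m, R_B = 1904/45 kN, M_B = -2336/45 kN·m

R_A = 1876/45 kN, M_A = 2464/45 kN·m, R_B = 1904/45 kN, M_B = -2336/45 kN·m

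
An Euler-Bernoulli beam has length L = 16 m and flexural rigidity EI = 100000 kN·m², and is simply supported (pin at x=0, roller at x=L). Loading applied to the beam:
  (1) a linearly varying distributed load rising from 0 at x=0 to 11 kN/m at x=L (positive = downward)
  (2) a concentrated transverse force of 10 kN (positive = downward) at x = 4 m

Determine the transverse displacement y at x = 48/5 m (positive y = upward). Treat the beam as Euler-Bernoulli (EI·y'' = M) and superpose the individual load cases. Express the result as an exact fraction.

y(48/5) = -7445788/146484375 m

Load 1 — triangular load w₀=11 kN/m (0→w₀ over full span):
  y_1 = -w₀x(7L⁴-10L²x²+3x⁴)/(360LEI) = -11·(48/5)·(7·16⁴-10·16²·(48/5)²+3·(48/5)⁴)/(360·16·100000) = -6668288/146484375 m
Load 2 — point force P=10 kN at a=4 m (b=L-a=12):
  y_2 = -Pa(L-x)(2Lx-a²-x²)/(6LEI)  [x>a] = -10·4·(16-(48/5))·(2·16·(48/5)-4²-(48/5)²)/(6·16·100000) = -1244/234375 m
Superposition: y = Σ y_i = -7445788/146484375 m ≈ -0.050830 m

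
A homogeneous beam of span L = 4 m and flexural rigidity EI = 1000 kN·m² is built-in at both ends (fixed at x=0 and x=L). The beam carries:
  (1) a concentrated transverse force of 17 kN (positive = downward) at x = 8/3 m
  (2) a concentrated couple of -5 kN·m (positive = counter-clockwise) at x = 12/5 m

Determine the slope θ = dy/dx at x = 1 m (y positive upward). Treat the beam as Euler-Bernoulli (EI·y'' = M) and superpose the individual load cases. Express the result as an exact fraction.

θ(1) = -4/1875 rad

Load 1 — point force P=17 kN at a=8/3 m (b=L-a=4/3):
  θ_1 = -Pb²x(2aL-(3a+b)x)/(2L³EI)  [x≤a] = -17·(4/3)²·1·(2·(8/3)·4-(3·(8/3)+(4/3))·1)/(2·4³·1000) = -17/6000 rad
Load 2 — applied couple M₀=-5 kN·m at a=12/5 m (b=L-a=8/5):
  θ_2 = (R_Ax²/2 - M_Ax)/EI  [x≤a] with R_A=-9/5, M_A=-8/5 = ((-9/5)·1²/2 - (-8/5)·1)/1000 = 7/10000 rad
Superposition: θ = Σ θ_i = -4/1875 rad ≈ -0.002133 rad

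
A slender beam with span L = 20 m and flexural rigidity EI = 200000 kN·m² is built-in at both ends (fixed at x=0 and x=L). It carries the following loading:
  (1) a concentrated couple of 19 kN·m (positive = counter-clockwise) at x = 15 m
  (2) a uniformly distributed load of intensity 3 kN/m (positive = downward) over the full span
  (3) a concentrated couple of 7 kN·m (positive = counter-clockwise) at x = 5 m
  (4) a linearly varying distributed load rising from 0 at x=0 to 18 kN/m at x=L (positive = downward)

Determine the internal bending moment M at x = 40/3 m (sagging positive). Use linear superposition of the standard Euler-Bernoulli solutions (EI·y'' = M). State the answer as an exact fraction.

Load 1 — applied couple M₀=19 kN·m at a=15 m (b=L-a=5):
  M_1 = R_Ax - M_A  [x≤a] with R_A=171/160, M_A=95/16 = (171/160)·(40/3) - (95/16) = 133/16 kN·m
Load 2 — uniform load w=3 kN/m over full span:
  M_2 = wLx/2 - wL²/12 - wx²/2 = 3·20·(40/3)/2 - 3·20²/12 - 3·(40/3)²/2 = 100/3 kN·m
Load 3 — applied couple M₀=7 kN·m at a=5 m (b=L-a=15):
  M_3 = R_Ax - M_A - M₀  [x>a] with R_A=63/160, M_A=-21/16 = (63/160)·(40/3) - (-21/16) - 7 = -7/16 kN·m
Load 4 — triangular load w₀=18 kN/m (0→w₀ over full span):
  M_4 = 3w₀Lx/20 - w₀L²/30 - w₀x³/(6L) = 3·18·20·(40/3)/20 - 18·20²/30 - 18·(40/3)³/(6·20) = 1120/9 kN·m
Superposition: M = Σ M_i = 11927/72 kN·m ≈ 165.652778 kN·m

M(40/3) = 11927/72 kN·m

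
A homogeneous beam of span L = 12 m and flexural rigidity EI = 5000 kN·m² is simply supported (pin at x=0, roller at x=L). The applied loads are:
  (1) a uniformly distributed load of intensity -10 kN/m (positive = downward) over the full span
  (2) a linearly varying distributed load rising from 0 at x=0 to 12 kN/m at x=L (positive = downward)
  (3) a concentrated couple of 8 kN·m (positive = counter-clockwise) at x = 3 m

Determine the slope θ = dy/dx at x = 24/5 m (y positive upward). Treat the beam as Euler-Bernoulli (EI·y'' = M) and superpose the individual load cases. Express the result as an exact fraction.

θ(24/5) = 42851/3125000 rad

Load 1 — uniform load w=-10 kN/m over full span:
  θ_1 = -w(L³-6Lx²+4x³)/(24EI) = -(-10)·(12³-6·12·(24/5)²+4·(24/5)³)/(24·5000) = 666/15625 rad
Load 2 — triangular load w₀=12 kN/m (0→w₀ over full span):
  θ_2 = -w₀(7L⁴-30L²x²+15x⁴)/(360LEI) = -12·(7·12⁴-30·12²·(24/5)²+15·(24/5)⁴)/(360·12·5000) = -11628/390625 rad
Load 3 — applied couple M₀=8 kN·m at a=3 m (b=L-a=9):
  θ_3 = (M₀x²/(2L)-M₀(x-a)+C₁)/EI  [x>a] with C₁=M₀(3b²-L²)/(6L)=11 = (8·(24/5)²/(2·12)-8·((24/5)-3)+11)/5000 = 107/125000 rad
Superposition: θ = Σ θ_i = 42851/3125000 rad ≈ 0.013712 rad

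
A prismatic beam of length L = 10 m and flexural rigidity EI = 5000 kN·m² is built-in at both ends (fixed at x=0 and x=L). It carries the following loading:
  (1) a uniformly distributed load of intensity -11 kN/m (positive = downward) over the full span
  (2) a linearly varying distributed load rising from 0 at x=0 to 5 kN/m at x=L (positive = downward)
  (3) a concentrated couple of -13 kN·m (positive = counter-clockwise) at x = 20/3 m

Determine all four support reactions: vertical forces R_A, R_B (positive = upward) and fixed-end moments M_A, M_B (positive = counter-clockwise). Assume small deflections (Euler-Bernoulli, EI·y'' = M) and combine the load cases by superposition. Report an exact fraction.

R_A = -1477/30 kN, M_A = -238/3 kN·m, R_B = -1073/30 kN, M_B = 200/3 kN·m

Load 1 — uniform load w=-11 kN/m over full span:
  R_A = wL/2 = (-11)·10/2 = -55 kN
  M_A = wL²/12 = (-11)·10²/12 = -275/3 kN·m
  R_B = wL/2 = (-11)·10/2 = -55 kN
  M_B = -wL²/12 = -(-11)·10²/12 = 275/3 kN·m
Load 2 — triangular load w₀=5 kN/m (0→w₀ over full span):
  R_A = 3w₀L/20 = 3·5·10/20 = 15/2 kN
  M_A = w₀L²/30 = 5·10²/30 = 50/3 kN·m
  R_B = 7w₀L/20 = 7·5·10/20 = 35/2 kN
  M_B = -w₀L²/20 = -5·10²/20 = -25 kN·m
Load 3 — applied couple M₀=-13 kN·m at a=20/3 m (b=L-a=10/3):
  R_A = 6M₀ab/L³ = 6·(-13)·(20/3)·(10/3)/10³ = -26/15 kN
  M_A = M₀b(2a-b)/L² = (-13)·(10/3)·(2·(20/3)-(10/3))/10² = -13/3 kN·m
  R_B = -6M₀ab/L³ = -6·(-13)·(20/3)·(10/3)/10³ = 26/15 kN
  M_B = M₀a(2b-a)/L² = (-13)·(20/3)·(2·(10/3)-(20/3))/10² = 0 kN·m
Superposition: R_A = -1477/30 kN, M_A = -238/3 kN·m, R_B = -1073/30 kN, M_B = 200/3 kN·m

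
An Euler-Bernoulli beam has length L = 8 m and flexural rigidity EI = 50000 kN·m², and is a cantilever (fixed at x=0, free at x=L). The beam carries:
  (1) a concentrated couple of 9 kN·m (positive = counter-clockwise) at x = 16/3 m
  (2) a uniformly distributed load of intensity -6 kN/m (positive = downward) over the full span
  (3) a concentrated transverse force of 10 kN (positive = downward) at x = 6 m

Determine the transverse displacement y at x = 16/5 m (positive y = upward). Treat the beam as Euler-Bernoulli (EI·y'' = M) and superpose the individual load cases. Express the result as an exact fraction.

y(16/5) = 63352/5859375 m

Load 1 — applied couple M₀=9 kN·m at a=16/3 m (b=L-a=8/3):
  y_1 = M₀x²/(2EI)  [x≤a] = 9·(16/5)²/(2·50000) = 72/78125 m
Load 2 — uniform load w=-6 kN/m over full span:
  y_2 = -wx²(x²-4Lx+6L²)/(24EI) = -(-6)·(16/5)²·((16/5)²-4·8·(16/5)+6·8²)/(24·50000) = 29184/1953125 m
Load 3 — point force P=10 kN at a=6 m (b=L-a=2):
  y_3 = -Px²(3a-x)/(6EI)  [x≤a] = -10·(16/5)²·(3·6-(16/5))/(6·50000) = -1184/234375 m
Superposition: y = Σ y_i = 63352/5859375 m ≈ 0.010812 m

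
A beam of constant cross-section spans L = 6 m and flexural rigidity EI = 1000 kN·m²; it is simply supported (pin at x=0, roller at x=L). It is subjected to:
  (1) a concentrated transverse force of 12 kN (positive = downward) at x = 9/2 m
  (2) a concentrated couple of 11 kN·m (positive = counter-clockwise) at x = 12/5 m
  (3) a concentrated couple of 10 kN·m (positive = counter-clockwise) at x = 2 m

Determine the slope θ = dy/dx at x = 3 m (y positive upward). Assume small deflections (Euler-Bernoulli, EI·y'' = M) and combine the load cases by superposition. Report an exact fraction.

θ(3) = -7/600000 rad

Load 1 — point force P=12 kN at a=9/2 m (b=L-a=3/2):
  θ_1 = -Pb(L²-b²-3x²)/(6LEI)  [x≤a] = -12·(3/2)·(6²-(3/2)²-3·3²)/(6·6·1000) = -27/8000 rad
Load 2 — applied couple M₀=11 kN·m at a=12/5 m (b=L-a=18/5):
  θ_2 = (M₀x²/(2L)-M₀(x-a)+C₁)/EI  [x>a] with C₁=M₀(3b²-L²)/(6L)=22/25 = (11·3²/(2·6)-11·(3-(12/5))+(22/25))/1000 = 253/100000 rad
Load 3 — applied couple M₀=10 kN·m at a=2 m (b=L-a=4):
  θ_3 = (M₀x²/(2L)-M₀(x-a)+C₁)/EI  [x>a] with C₁=M₀(3b²-L²)/(6L)=10/3 = (10·3²/(2·6)-10·(3-2)+(10/3))/1000 = 1/1200 rad
Superposition: θ = Σ θ_i = -7/600000 rad ≈ -0.000012 rad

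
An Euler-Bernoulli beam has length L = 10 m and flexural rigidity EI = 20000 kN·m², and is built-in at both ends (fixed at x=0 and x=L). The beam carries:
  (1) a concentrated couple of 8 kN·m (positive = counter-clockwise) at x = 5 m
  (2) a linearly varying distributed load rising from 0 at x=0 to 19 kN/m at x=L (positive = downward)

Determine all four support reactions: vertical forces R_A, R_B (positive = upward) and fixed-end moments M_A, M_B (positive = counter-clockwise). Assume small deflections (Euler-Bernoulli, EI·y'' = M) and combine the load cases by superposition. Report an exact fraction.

R_A = 297/10 kN, M_A = 196/3 kN·m, R_B = 653/10 kN, M_B = -93 kN·m

Load 1 — applied couple M₀=8 kN·m at a=5 m (b=L-a=5):
  R_A = 6M₀ab/L³ = 6·8·5·5/10³ = 6/5 kN
  M_A = M₀b(2a-b)/L² = 8·5·(2·5-5)/10² = 2 kN·m
  R_B = -6M₀ab/L³ = -6·8·5·5/10³ = -6/5 kN
  M_B = M₀a(2b-a)/L² = 8·5·(2·5-5)/10² = 2 kN·m
Load 2 — triangular load w₀=19 kN/m (0→w₀ over full span):
  R_A = 3w₀L/20 = 3·19·10/20 = 57/2 kN
  M_A = w₀L²/30 = 19·10²/30 = 190/3 kN·m
  R_B = 7w₀L/20 = 7·19·10/20 = 133/2 kN
  M_B = -w₀L²/20 = -19·10²/20 = -95 kN·m
Superposition: R_A = 297/10 kN, M_A = 196/3 kN·m, R_B = 653/10 kN, M_B = -93 kN·m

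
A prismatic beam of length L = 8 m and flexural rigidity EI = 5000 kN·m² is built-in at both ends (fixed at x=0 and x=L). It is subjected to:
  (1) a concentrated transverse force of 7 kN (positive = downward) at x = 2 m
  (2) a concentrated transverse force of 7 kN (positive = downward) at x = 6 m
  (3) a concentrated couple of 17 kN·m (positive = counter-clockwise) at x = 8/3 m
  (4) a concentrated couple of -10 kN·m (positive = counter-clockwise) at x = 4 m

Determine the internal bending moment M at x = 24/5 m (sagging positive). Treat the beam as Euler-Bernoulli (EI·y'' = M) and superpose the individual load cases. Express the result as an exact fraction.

Load 1 — point force P=7 kN at a=2 m (b=L-a=6):
  M_1 = Pa²(a+3b)(L-x)/L³ - Pa²b/L²  [x>a] = 7·2²·(2+3·6)·(8-(24/5))/8³ - 7·2²·6/8² = 7/8 kN·m
Load 2 — point force P=7 kN at a=6 m (b=L-a=2):
  M_2 = Pb²(3a+b)x/L³ - Pab²/L²  [x≤a] = 7·2²·(3·6+2)·(24/5)/8³ - 7·6·2²/8² = 21/8 kN·m
Load 3 — applied couple M₀=17 kN·m at a=8/3 m (b=L-a=16/3):
  M_3 = R_Ax - M_A - M₀  [x>a] with R_A=17/6, M_A=0 = (17/6)·(24/5) - 0 - 17 = -17/5 kN·m
Load 4 — applied couple M₀=-10 kN·m at a=4 m (b=L-a=4):
  M_4 = R_Ax - M_A - M₀  [x>a] with R_A=-15/8, M_A=-5/2 = (-15/8)·(24/5) - (-5/2) - (-10) = 7/2 kN·m
Superposition: M = Σ M_i = 18/5 kN·m ≈ 3.600000 kN·m

M(24/5) = 18/5 kN·m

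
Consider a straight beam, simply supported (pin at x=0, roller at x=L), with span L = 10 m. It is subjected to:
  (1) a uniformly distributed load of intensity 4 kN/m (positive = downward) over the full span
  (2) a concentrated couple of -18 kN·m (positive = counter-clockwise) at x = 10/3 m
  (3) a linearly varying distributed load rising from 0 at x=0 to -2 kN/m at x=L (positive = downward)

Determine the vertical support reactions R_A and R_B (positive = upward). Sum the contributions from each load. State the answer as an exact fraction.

R_A = 223/15 kN, R_B = 227/15 kN

Load 1 — uniform load w=4 kN/m over full span:
  R_A = wL/2 = 4·10/2 = 20 kN
  R_B = wL/2 = 4·10/2 = 20 kN
Load 2 — applied couple M₀=-18 kN·m at a=10/3 m (b=L-a=20/3):
  R_A = M₀/L = (-18)/10 = -9/5 kN
  R_B = -M₀/L = -(-18)/10 = 9/5 kN
Load 3 — triangular load w₀=-2 kN/m (0→w₀ over full span):
  R_A = w₀L/6 = (-2)·10/6 = -10/3 kN
  R_B = w₀L/3 = (-2)·10/3 = -20/3 kN
Superposition: R_A = 223/15 kN, R_B = 227/15 kN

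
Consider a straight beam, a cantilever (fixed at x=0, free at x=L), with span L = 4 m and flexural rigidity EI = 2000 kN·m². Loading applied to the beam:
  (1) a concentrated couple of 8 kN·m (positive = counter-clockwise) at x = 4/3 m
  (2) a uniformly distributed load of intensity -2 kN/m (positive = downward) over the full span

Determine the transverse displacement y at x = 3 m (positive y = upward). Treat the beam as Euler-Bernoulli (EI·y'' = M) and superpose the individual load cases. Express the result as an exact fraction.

Load 1 — applied couple M₀=8 kN·m at a=4/3 m (b=L-a=8/3):
  y_1 = M₀a(2x-a)/(2EI)  [x>a] = 8·(4/3)·(2·3-(4/3))/(2·2000) = 14/1125 m
Load 2 — uniform load w=-2 kN/m over full span:
  y_2 = -wx²(x²-4Lx+6L²)/(24EI) = -(-2)·3²·(3²-4·4·3+6·4²)/(24·2000) = 171/8000 m
Superposition: y = Σ y_i = 487/14400 m ≈ 0.033819 m

y(3) = 487/14400 m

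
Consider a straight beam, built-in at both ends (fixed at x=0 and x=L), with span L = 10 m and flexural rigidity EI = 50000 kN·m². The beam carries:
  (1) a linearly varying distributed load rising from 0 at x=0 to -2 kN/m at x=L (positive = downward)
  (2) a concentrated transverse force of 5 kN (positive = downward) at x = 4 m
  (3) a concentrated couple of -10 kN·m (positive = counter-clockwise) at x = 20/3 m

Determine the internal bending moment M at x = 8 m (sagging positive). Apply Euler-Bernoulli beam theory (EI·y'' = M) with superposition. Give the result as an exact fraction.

M(8) = 28/25 kN·m

Load 1 — triangular load w₀=-2 kN/m (0→w₀ over full span):
  M_1 = 3w₀Lx/20 - w₀L²/30 - w₀x³/(6L) = 3·(-2)·10·8/20 - (-2)·10²/30 - (-2)·8³/(6·10) = -4/15 kN·m
Load 2 — point force P=5 kN at a=4 m (b=L-a=6):
  M_2 = Pa²(a+3b)(L-x)/L³ - Pa²b/L²  [x>a] = 5·4²·(4+3·6)·(10-8)/10³ - 5·4²·6/10² = -32/25 kN·m
Load 3 — applied couple M₀=-10 kN·m at a=20/3 m (b=L-a=10/3):
  M_3 = R_Ax - M_A - M₀  [x>a] with R_A=-4/3, M_A=-10/3 = (-4/3)·8 - (-10/3) - (-10) = 8/3 kN·m
Superposition: M = Σ M_i = 28/25 kN·m ≈ 1.120000 kN·m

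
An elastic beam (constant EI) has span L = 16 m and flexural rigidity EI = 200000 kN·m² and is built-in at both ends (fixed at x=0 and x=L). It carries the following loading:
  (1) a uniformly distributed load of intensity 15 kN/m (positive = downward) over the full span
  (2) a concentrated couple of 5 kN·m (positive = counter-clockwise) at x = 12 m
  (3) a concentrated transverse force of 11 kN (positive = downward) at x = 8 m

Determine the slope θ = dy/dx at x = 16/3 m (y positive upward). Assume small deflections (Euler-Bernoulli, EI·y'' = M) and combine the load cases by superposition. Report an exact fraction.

Load 1 — uniform load w=15 kN/m over full span:
  θ_1 = -wx(L-x)(L-2x)/(12EI) = -15·(16/3)·(16-(16/3))·(16-2·(16/3))/(12·200000) = -32/16875 rad
Load 2 — applied couple M₀=5 kN·m at a=12 m (b=L-a=4):
  θ_2 = (R_Ax²/2 - M_Ax)/EI  [x≤a] with R_A=45/128, M_A=25/16 = ((45/128)·(16/3)²/2 - (25/16)·(16/3))/200000 = -1/60000 rad
Load 3 — point force P=11 kN at a=8 m (b=L-a=8):
  θ_3 = -Pb²x(2aL-(3a+b)x)/(2L³EI)  [x≤a] = -11·8²·(16/3)·(2·8·16-(3·8+8)·(16/3))/(2·16³·200000) = -11/56250 rad
Superposition: θ = Σ θ_i = -5693/2700000 rad ≈ -0.002109 rad

θ(16/3) = -5693/2700000 rad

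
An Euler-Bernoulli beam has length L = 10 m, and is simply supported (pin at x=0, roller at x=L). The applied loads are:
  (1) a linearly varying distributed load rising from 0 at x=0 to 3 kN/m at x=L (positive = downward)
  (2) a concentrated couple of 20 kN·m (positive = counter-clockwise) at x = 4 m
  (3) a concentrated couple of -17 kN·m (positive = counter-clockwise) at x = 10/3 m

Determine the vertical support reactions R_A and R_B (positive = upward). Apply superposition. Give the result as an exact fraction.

Load 1 — triangular load w₀=3 kN/m (0→w₀ over full span):
  R_A = w₀L/6 = 3·10/6 = 5 kN
  R_B = w₀L/3 = 3·10/3 = 10 kN
Load 2 — applied couple M₀=20 kN·m at a=4 m (b=L-a=6):
  R_A = M₀/L = 20/10 = 2 kN
  R_B = -M₀/L = -20/10 = -2 kN
Load 3 — applied couple M₀=-17 kN·m at a=10/3 m (b=L-a=20/3):
  R_A = M₀/L = (-17)/10 = -17/10 kN
  R_B = -M₀/L = -(-17)/10 = 17/10 kN
Superposition: R_A = 53/10 kN, R_B = 97/10 kN

R_A = 53/10 kN, R_B = 97/10 kN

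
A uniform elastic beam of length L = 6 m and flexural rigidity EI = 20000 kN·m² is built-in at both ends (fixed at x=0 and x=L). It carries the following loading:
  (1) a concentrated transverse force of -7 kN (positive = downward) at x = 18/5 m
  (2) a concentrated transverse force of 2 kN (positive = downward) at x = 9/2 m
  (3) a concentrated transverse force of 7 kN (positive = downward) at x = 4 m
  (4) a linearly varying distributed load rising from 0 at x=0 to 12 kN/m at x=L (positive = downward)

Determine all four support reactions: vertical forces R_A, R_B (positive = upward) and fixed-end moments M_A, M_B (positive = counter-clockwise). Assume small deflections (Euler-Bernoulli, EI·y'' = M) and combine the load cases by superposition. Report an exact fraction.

Load 1 — point force P=-7 kN at a=18/5 m (b=L-a=12/5):
  R_A = Pb²(3a+b)/L³ = (-7)·(12/5)²·(3·(18/5)+(12/5))/6³ = -308/125 kN
  M_A = Pab²/L² = (-7)·(18/5)·(12/5)²/6² = -504/125 kN·m
  R_B = Pa²(a+3b)/L³ = (-7)·(18/5)²·((18/5)+3·(12/5))/6³ = -567/125 kN
  M_B = -Pa²b/L² = -(-7)·(18/5)²·(12/5)/6² = 756/125 kN·m
Load 2 — point force P=2 kN at a=9/2 m (b=L-a=3/2):
  R_A = Pb²(3a+b)/L³ = 2·(3/2)²·(3·(9/2)+(3/2))/6³ = 5/16 kN
  M_A = Pab²/L² = 2·(9/2)·(3/2)²/6² = 9/16 kN·m
  R_B = Pa²(a+3b)/L³ = 2·(9/2)²·((9/2)+3·(3/2))/6³ = 27/16 kN
  M_B = -Pa²b/L² = -2·(9/2)²·(3/2)/6² = -27/16 kN·m
Load 3 — point force P=7 kN at a=4 m (b=L-a=2):
  R_A = Pb²(3a+b)/L³ = 7·2²·(3·4+2)/6³ = 49/27 kN
  M_A = Pab²/L² = 7·4·2²/6² = 28/9 kN·m
  R_B = Pa²(a+3b)/L³ = 7·4²·(4+3·2)/6³ = 140/27 kN
  M_B = -Pa²b/L² = -7·4²·2/6² = -56/9 kN·m
Load 4 — triangular load w₀=12 kN/m (0→w₀ over full span):
  R_A = 3w₀L/20 = 3·12·6/20 = 54/5 kN
  M_A = w₀L²/30 = 12·6²/30 = 72/5 kN·m
  R_B = 7w₀L/20 = 7·12·6/20 = 126/5 kN
  M_B = -w₀L²/20 = -12·6²/20 = -108/5 kN·m
Superposition: R_A = 565019/54000 kN, M_A = 252749/18000 kN·m, R_B = 1486981/54000 kN, M_B = -422311/18000 kN·m

R_A = 565019/54000 kN, M_A = 252749/18000 kN·m, R_B = 1486981/54000 kN, M_B = -422311/18000 kN·m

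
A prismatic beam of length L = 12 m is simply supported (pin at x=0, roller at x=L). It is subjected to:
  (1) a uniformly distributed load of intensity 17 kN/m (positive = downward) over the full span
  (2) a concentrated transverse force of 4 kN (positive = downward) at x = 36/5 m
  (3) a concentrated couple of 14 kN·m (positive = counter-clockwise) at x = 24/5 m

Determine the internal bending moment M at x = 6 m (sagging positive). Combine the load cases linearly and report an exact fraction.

M(6) = 1543/5 kN·m

Load 1 — uniform load w=17 kN/m over full span:
  M_1 = wx(L-x)/2 = 17·6·(12-6)/2 = 306 kN·m
Load 2 — point force P=4 kN at a=36/5 m (b=L-a=24/5):
  M_2 = Pbx/L  [x≤a] = 4·(24/5)·6/12 = 48/5 kN·m
Load 3 — applied couple M₀=14 kN·m at a=24/5 m (b=L-a=36/5):
  M_3 = M₀x/L - M₀  [x>a] = 14·6/12 - 14 = -7 kN·m
Superposition: M = Σ M_i = 1543/5 kN·m ≈ 308.600000 kN·m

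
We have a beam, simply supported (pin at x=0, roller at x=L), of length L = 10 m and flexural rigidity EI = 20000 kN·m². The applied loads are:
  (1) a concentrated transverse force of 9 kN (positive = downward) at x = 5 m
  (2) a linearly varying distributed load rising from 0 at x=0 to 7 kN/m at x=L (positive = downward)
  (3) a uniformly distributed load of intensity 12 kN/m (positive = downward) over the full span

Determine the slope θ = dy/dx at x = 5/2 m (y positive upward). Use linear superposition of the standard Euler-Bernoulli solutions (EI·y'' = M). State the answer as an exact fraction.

θ(5/2) = -44857/1843200 rad

Load 1 — point force P=9 kN at a=5 m (b=L-a=5):
  θ_1 = -Pb(L²-b²-3x²)/(6LEI)  [x≤a] = -9·5·(10²-5²-3·(5/2)²)/(6·10·20000) = -27/12800 rad
Load 2 — triangular load w₀=7 kN/m (0→w₀ over full span):
  θ_2 = -w₀(7L⁴-30L²x²+15x⁴)/(360LEI) = -7·(7·10⁴-30·10²·(5/2)²+15·(5/2)⁴)/(360·10·20000) = -9289/1843200 rad
Load 3 — uniform load w=12 kN/m over full span:
  θ_3 = -w(L³-6Lx²+4x³)/(24EI) = -12·(10³-6·10·(5/2)²+4·(5/2)³)/(24·20000) = -11/640 rad
Superposition: θ = Σ θ_i = -44857/1843200 rad ≈ -0.024336 rad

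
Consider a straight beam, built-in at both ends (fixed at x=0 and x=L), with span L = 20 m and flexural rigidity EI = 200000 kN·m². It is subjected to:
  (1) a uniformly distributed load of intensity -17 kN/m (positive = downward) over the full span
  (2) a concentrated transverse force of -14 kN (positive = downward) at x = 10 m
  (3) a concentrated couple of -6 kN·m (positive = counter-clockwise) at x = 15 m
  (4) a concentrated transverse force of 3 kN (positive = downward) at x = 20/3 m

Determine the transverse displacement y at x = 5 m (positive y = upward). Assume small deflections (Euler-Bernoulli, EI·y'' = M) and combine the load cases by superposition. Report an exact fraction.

Load 1 — uniform load w=-17 kN/m over full span:
  y_1 = -wx²(L-x)²/(24EI) = -(-17)·5²·(20-5)²/(24·200000) = 51/2560 m
Load 2 — point force P=-14 kN at a=10 m (b=L-a=10):
  y_2 = -Pb²x²(3aL-(3a+b)x)/(6L³EI)  [x≤a] = -(-14)·10²·5²·(3·10·20-(3·10+10)·5)/(6·20³·200000) = 7/4800 m
Load 3 — applied couple M₀=-6 kN·m at a=15 m (b=L-a=5):
  y_3 = (R_Ax³/6 - M_Ax²/2)/EI  [x≤a] with R_A=-27/80, M_A=-15/8 = ((-27/80)·5³/6 - (-15/8)·5²/2)/200000 = 21/256000 m
Load 4 — point force P=3 kN at a=20/3 m (b=L-a=40/3):
  y_4 = -Pb²x²(3aL-(3a+b)x)/(6L³EI)  [x≤a] = -3·(40/3)²·5²·(3·(20/3)·20-(3·(20/3)+(40/3))·5)/(6·20³·200000) = -7/21600 m
Superposition: y = Σ y_i = 146107/6912000 m ≈ 0.021138 m

y(5) = 146107/6912000 m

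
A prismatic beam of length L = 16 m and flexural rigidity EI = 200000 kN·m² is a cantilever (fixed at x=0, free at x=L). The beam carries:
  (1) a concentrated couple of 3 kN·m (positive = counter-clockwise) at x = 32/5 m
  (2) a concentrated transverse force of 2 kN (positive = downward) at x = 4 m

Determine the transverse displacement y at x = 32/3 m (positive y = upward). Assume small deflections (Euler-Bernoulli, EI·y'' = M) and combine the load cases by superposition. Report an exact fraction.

y(32/3) = -7/234375 m

Load 1 — applied couple M₀=3 kN·m at a=32/5 m (b=L-a=48/5):
  y_1 = M₀a(2x-a)/(2EI)  [x>a] = 3·(32/5)·(2·(32/3)-(32/5))/(2·200000) = 56/78125 m
Load 2 — point force P=2 kN at a=4 m (b=L-a=12):
  y_2 = -Pa²(3x-a)/(6EI)  [x>a] = -2·4²·(3·(32/3)-4)/(6·200000) = -7/9375 m
Superposition: y = Σ y_i = -7/234375 m ≈ -0.000030 m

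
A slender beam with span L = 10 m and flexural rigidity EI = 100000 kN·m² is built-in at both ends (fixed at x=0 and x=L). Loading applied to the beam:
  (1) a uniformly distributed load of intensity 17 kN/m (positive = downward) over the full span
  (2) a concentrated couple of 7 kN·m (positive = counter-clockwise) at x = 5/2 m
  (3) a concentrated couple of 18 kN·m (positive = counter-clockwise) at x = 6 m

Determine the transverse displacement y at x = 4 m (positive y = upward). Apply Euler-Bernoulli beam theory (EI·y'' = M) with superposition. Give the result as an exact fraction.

y(4) = -415407/100000000 m

Load 1 — uniform load w=17 kN/m over full span:
  y_1 = -wx²(L-x)²/(24EI) = -17·4²·(10-4)²/(24·100000) = -51/12500 m
Load 2 — applied couple M₀=7 kN·m at a=5/2 m (b=L-a=15/2):
  y_2 = (R_Ax³/6 - M_Ax²/2 - M₀(x-a)²/2)/EI  [x>a] with R_A=63/80, M_A=-21/16 = ((63/80)·4³/6 - (-21/16)·4²/2 - 7·(4-(5/2))²/2)/100000 = 441/4000000 m
Load 3 — applied couple M₀=18 kN·m at a=6 m (b=L-a=4):
  y_3 = (R_Ax³/6 - M_Ax²/2)/EI  [x≤a] with R_A=324/125, M_A=144/25 = ((324/125)·4³/6 - (144/25)·4²/2)/100000 = -72/390625 m
Superposition: y = Σ y_i = -415407/100000000 m ≈ -0.004154 m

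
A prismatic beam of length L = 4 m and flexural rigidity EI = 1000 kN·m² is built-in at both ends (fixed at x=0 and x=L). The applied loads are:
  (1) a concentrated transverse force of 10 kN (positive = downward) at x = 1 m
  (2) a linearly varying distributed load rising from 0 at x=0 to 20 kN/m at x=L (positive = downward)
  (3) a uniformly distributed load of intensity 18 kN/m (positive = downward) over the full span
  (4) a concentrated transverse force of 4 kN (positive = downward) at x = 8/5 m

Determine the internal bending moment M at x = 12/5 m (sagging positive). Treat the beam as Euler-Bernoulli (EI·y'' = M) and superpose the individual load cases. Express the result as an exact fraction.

Load 1 — point force P=10 kN at a=1 m (b=L-a=3):
  M_1 = Pa²(a+3b)(L-x)/L³ - Pa²b/L²  [x>a] = 10·1²·(1+3·3)·(4-(12/5))/4³ - 10·1²·3/4² = 5/8 kN·m
Load 2 — triangular load w₀=20 kN/m (0→w₀ over full span):
  M_2 = 3w₀Lx/20 - w₀L²/30 - w₀x³/(6L) = 3·20·4·(12/5)/20 - 20·4²/30 - 20·(12/5)³/(6·4) = 496/75 kN·m
Load 3 — uniform load w=18 kN/m over full span:
  M_3 = wLx/2 - wL²/12 - wx²/2 = 18·4·(12/5)/2 - 18·4²/12 - 18·(12/5)²/2 = 264/25 kN·m
Load 4 — point force P=4 kN at a=8/5 m (b=L-a=12/5):
  M_4 = Pa²(a+3b)(L-x)/L³ - Pa²b/L²  [x>a] = 4·(8/5)²·((8/5)+3·(12/5))·(4-(12/5))/4³ - 4·(8/5)²·(12/5)/4² = 448/625 kN·m
Superposition: M = Σ M_i = 277727/15000 kN·m ≈ 18.515133 kN·m

M(12/5) = 277727/15000 kN·m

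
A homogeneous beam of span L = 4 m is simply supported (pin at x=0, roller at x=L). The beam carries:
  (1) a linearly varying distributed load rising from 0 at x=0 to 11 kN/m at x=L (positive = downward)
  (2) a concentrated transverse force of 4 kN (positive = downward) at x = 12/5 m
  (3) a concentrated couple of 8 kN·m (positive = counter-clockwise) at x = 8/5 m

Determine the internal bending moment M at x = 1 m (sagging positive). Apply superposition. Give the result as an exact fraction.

Load 1 — triangular load w₀=11 kN/m (0→w₀ over full span):
  M_1 = w₀Lx/6 - w₀x³/(6L) = 11·4·1/6 - 11·1³/(6·4) = 55/8 kN·m
Load 2 — point force P=4 kN at a=12/5 m (b=L-a=8/5):
  M_2 = Pbx/L  [x≤a] = 4·(8/5)·1/4 = 8/5 kN·m
Load 3 — applied couple M₀=8 kN·m at a=8/5 m (b=L-a=12/5):
  M_3 = M₀x/L  [x≤a] = 8·1/4 = 2 kN·m
Superposition: M = Σ M_i = 419/40 kN·m ≈ 10.475000 kN·m

M(1) = 419/40 kN·m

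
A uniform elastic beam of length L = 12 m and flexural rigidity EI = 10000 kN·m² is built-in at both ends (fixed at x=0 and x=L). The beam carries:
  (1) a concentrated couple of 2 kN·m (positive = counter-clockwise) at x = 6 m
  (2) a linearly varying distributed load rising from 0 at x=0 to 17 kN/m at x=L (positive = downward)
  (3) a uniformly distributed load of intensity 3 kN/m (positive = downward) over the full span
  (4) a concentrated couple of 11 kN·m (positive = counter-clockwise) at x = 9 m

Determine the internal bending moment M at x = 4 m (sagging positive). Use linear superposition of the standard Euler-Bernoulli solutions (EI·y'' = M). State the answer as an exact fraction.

M(4) = 27991/720 kN·m

Load 1 — applied couple M₀=2 kN·m at a=6 m (b=L-a=6):
  M_1 = R_Ax - M_A  [x≤a] with R_A=1/4, M_A=1/2 = (1/4)·4 - (1/2) = 1/2 kN·m
Load 2 — triangular load w₀=17 kN/m (0→w₀ over full span):
  M_2 = 3w₀Lx/20 - w₀L²/30 - w₀x³/(6L) = 3·17·12·4/20 - 17·12²/30 - 17·4³/(6·12) = 1156/45 kN·m
Load 3 — uniform load w=3 kN/m over full span:
  M_3 = wLx/2 - wL²/12 - wx²/2 = 3·12·4/2 - 3·12²/12 - 3·4²/2 = 12 kN·m
Load 4 — applied couple M₀=11 kN·m at a=9 m (b=L-a=3):
  M_4 = R_Ax - M_A  [x≤a] with R_A=33/32, M_A=55/16 = (33/32)·4 - (55/16) = 11/16 kN·m
Superposition: M = Σ M_i = 27991/720 kN·m ≈ 38.876389 kN·m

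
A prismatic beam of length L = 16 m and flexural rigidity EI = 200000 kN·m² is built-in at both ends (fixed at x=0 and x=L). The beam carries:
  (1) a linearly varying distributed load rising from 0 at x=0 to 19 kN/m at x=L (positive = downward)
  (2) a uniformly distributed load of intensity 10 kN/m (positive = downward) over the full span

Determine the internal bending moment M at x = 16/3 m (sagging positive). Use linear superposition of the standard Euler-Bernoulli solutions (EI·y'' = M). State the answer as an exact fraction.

M(16/3) = 49472/405 kN·m

Load 1 — triangular load w₀=19 kN/m (0→w₀ over full span):
  M_1 = 3w₀Lx/20 - w₀L²/30 - w₀x³/(6L) = 3·19·16·(16/3)/20 - 19·16²/30 - 19·(16/3)³/(6·16) = 20672/405 kN·m
Load 2 — uniform load w=10 kN/m over full span:
  M_2 = wLx/2 - wL²/12 - wx²/2 = 10·16·(16/3)/2 - 10·16²/12 - 10·(16/3)²/2 = 640/9 kN·m
Superposition: M = Σ M_i = 49472/405 kN·m ≈ 122.153086 kN·m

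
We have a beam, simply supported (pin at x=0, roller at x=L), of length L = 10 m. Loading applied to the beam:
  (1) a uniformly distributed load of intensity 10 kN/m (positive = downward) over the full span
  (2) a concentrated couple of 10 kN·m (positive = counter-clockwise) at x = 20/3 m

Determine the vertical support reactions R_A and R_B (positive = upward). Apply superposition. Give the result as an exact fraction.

R_A = 51 kN, R_B = 49 kN

Load 1 — uniform load w=10 kN/m over full span:
  R_A = wL/2 = 10·10/2 = 50 kN
  R_B = wL/2 = 10·10/2 = 50 kN
Load 2 — applied couple M₀=10 kN·m at a=20/3 m (b=L-a=10/3):
  R_A = M₀/L = 10/10 = 1 kN
  R_B = -M₀/L = -10/10 = -1 kN
Superposition: R_A = 51 kN, R_B = 49 kN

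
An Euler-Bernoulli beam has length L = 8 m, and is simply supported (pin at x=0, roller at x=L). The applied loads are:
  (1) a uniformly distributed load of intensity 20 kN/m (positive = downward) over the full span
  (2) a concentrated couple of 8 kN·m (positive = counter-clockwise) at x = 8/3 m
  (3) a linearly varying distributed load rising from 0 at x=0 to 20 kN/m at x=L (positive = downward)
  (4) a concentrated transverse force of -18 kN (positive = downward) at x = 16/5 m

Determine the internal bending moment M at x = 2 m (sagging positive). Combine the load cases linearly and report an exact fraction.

M(2) = 752/5 kN·m

Load 1 — uniform load w=20 kN/m over full span:
  M_1 = wx(L-x)/2 = 20·2·(8-2)/2 = 120 kN·m
Load 2 — applied couple M₀=8 kN·m at a=8/3 m (b=L-a=16/3):
  M_2 = M₀x/L  [x≤a] = 8·2/8 = 2 kN·m
Load 3 — triangular load w₀=20 kN/m (0→w₀ over full span):
  M_3 = w₀Lx/6 - w₀x³/(6L) = 20·8·2/6 - 20·2³/(6·8) = 50 kN·m
Load 4 — point force P=-18 kN at a=16/5 m (b=L-a=24/5):
  M_4 = Pbx/L  [x≤a] = (-18)·(24/5)·2/8 = -108/5 kN·m
Superposition: M = Σ M_i = 752/5 kN·m ≈ 150.400000 kN·m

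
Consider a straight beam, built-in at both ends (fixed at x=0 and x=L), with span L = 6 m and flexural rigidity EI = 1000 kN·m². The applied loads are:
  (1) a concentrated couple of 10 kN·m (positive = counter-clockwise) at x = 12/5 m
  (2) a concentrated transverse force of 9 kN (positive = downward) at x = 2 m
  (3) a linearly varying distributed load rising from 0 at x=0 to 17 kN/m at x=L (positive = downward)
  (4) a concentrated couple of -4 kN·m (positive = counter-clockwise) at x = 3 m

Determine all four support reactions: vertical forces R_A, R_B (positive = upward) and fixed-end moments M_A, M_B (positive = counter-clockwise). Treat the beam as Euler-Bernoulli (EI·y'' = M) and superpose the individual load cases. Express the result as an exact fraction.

Load 1 — applied couple M₀=10 kN·m at a=12/5 m (b=L-a=18/5):
  R_A = 6M₀ab/L³ = 6·10·(12/5)·(18/5)/6³ = 12/5 kN
  M_A = M₀b(2a-b)/L² = 10·(18/5)·(2·(12/5)-(18/5))/6² = 6/5 kN·m
  R_B = -6M₀ab/L³ = -6·10·(12/5)·(18/5)/6³ = -12/5 kN
  M_B = M₀a(2b-a)/L² = 10·(12/5)·(2·(18/5)-(12/5))/6² = 16/5 kN·m
Load 2 — point force P=9 kN at a=2 m (b=L-a=4):
  R_A = Pb²(3a+b)/L³ = 9·4²·(3·2+4)/6³ = 20/3 kN
  M_A = Pab²/L² = 9·2·4²/6² = 8 kN·m
  R_B = Pa²(a+3b)/L³ = 9·2²·(2+3·4)/6³ = 7/3 kN
  M_B = -Pa²b/L² = -9·2²·4/6² = -4 kN·m
Load 3 — triangular load w₀=17 kN/m (0→w₀ over full span):
  R_A = 3w₀L/20 = 3·17·6/20 = 153/10 kN
  M_A = w₀L²/30 = 17·6²/30 = 102/5 kN·m
  R_B = 7w₀L/20 = 7·17·6/20 = 357/10 kN
  M_B = -w₀L²/20 = -17·6²/20 = -153/5 kN·m
Load 4 — applied couple M₀=-4 kN·m at a=3 m (b=L-a=3):
  R_A = 6M₀ab/L³ = 6·(-4)·3·3/6³ = -1 kN
  M_A = M₀b(2a-b)/L² = (-4)·3·(2·3-3)/6² = -1 kN·m
  R_B = -6M₀ab/L³ = -6·(-4)·3·3/6³ = 1 kN
  M_B = M₀a(2b-a)/L² = (-4)·3·(2·3-3)/6² = -1 kN·m
Superposition: R_A = 701/30 kN, M_A = 143/5 kN·m, R_B = 1099/30 kN, M_B = -162/5 kN·m

R_A = 701/30 kN, M_A = 143/5 kN·m, R_B = 1099/30 kN, M_B = -162/5 kN·m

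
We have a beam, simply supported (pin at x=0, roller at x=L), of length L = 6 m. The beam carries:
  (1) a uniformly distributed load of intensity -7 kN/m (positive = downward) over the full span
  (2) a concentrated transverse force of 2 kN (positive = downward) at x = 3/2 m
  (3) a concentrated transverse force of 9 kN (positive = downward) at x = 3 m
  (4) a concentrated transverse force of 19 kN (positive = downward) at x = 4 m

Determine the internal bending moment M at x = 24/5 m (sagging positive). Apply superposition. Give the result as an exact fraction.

Load 1 — uniform load w=-7 kN/m over full span:
  M_1 = wx(L-x)/2 = (-7)·(24/5)·(6-(24/5))/2 = -504/25 kN·m
Load 2 — point force P=2 kN at a=3/2 m (b=L-a=9/2):
  M_2 = Pa(L-x)/L  [x>a] = 2·(3/2)·(6-(24/5))/6 = 3/5 kN·m
Load 3 — point force P=9 kN at a=3 m (b=L-a=3):
  M_3 = Pa(L-x)/L  [x>a] = 9·3·(6-(24/5))/6 = 27/5 kN·m
Load 4 — point force P=19 kN at a=4 m (b=L-a=2):
  M_4 = Pa(L-x)/L  [x>a] = 19·4·(6-(24/5))/6 = 76/5 kN·m
Superposition: M = Σ M_i = 26/25 kN·m ≈ 1.040000 kN·m

M(24/5) = 26/25 kN·m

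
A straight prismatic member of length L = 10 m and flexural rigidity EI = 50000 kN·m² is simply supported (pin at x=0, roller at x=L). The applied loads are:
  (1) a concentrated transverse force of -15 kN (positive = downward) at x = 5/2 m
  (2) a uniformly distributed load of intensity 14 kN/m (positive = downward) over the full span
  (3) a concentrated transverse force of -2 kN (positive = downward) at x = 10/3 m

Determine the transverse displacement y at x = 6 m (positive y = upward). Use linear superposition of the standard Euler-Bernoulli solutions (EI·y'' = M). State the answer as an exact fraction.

Load 1 — point force P=-15 kN at a=5/2 m (b=L-a=15/2):
  y_1 = -Pa(L-x)(2Lx-a²-x²)/(6LEI)  [x>a] = -(-15)·(5/2)·(10-6)·(2·10·6-(5/2)²-6²)/(6·10·50000) = 311/80000 m
Load 2 — uniform load w=14 kN/m over full span:
  y_2 = -wx(L³-2Lx²+x³)/(24EI) = -14·6·(10³-2·10·6²+6³)/(24·50000) = -217/6250 m
Load 3 — point force P=-2 kN at a=10/3 m (b=L-a=20/3):
  y_3 = -Pa(L-x)(2Lx-a²-x²)/(6LEI)  [x>a] = -(-2)·(10/3)·(10-6)·(2·10·6-(10/3)²-6²)/(6·10·50000) = 164/253125 m
Superposition: y = Σ y_i = -977981/32400000 m ≈ -0.030185 m

y(6) = -977981/32400000 m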